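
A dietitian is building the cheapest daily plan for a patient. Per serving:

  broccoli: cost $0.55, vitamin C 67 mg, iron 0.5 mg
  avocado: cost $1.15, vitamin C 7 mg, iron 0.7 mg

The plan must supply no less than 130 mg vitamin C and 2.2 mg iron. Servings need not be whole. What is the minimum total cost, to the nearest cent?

$2.42

Minimising a linear cost over {vitamin C ≥ 130, iron ≥ 2.2, servings ≥ 0} — the optimum is at a vertex, using one or two foods.
broccoli only: max(130/67, 2.2/0.5) = 4.4 servings → $2.42.
avocado only: max(130/7, 2.2/0.7) = 18.57 servings → $21.36.
broccoli + avocado with both tight: 1.742 servings and 1.899 servings → $3.14.
The minimum over all feasible corners is $2.42.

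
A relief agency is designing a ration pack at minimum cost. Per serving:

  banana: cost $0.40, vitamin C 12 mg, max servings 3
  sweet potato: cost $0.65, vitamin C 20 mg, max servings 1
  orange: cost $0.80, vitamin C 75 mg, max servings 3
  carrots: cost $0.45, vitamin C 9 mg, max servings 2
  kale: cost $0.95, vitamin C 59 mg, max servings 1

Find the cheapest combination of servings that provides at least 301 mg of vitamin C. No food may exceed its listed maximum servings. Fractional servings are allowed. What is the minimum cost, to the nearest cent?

$3.90

Cost per mg of vitamin C: orange $0.0107, kale $0.0161, sweet potato $0.0325, banana $0.0333, carrots $0.0500.
Take 3 servings of orange: +225.0 mg vitamin C for $2.40 (total $2.40, still need 76.0 mg).
Take 1 serving of kale: +59.0 mg vitamin C for $0.95 (total $3.35, still need 17.0 mg).
Take 0.85 servings of sweet potato: +17.0 mg vitamin C for $0.55 (total $3.90, still need 0.0 mg).
Greedy by cheapest-per-mg is optimal for a single linear constraint, so the minimum cost is $3.90.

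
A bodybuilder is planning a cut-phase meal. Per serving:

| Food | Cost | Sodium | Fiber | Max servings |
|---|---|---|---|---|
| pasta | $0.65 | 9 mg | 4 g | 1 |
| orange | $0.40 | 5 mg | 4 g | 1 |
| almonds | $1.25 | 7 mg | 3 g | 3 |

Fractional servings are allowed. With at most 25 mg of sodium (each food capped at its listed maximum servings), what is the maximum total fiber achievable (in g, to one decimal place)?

Fiber per mg sodium: orange 0.8, pasta 0.4444, almonds 0.4286.
Take 1 serving of orange: uses 5 mg sodium, +4.0 g fiber (running total 4.0 g).
Take 1 serving of pasta: uses 9 mg sodium, +4.0 g fiber (running total 8.0 g).
Take 1.571 servings of almonds: uses 11 mg sodium, +4.7 g fiber (running total 12.7 g).
Greedy by best ratio exhausts the sodium allowance optimally: 12.7 g.

12.7 g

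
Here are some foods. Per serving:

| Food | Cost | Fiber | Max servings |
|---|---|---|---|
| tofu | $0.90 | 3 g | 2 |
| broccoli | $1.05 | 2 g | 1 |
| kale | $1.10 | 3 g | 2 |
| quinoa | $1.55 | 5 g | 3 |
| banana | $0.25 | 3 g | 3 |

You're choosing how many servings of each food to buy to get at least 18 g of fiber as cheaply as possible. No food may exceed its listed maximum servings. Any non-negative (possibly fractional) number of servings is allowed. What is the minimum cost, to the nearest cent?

Cost per g of fiber: banana $0.0833, tofu $0.3000, quinoa $0.3100, kale $0.3667, broccoli $0.5250.
Take 3 servings of banana: +9.0 g fiber for $0.75 (total $0.75, still need 9.0 g).
Take 2 servings of tofu: +6.0 g fiber for $1.80 (total $2.55, still need 3.0 g).
Take 0.6 servings of quinoa: +3.0 g fiber for $0.93 (total $3.48, still need 0.0 g).
Greedy by cheapest-per-g is optimal for a single linear constraint, so the minimum cost is $3.48.

$3.48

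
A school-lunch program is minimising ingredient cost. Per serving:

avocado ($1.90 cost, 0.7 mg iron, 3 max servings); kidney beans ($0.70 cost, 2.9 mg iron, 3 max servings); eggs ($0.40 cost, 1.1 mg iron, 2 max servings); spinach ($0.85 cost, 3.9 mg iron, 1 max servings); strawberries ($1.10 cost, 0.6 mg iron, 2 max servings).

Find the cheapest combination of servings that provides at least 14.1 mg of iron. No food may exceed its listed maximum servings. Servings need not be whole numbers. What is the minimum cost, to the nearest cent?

Cost per mg of iron: spinach $0.2179, kidney beans $0.2414, eggs $0.3636, strawberries $1.8333, avocado $2.7143.
Take 1 serving of spinach: +3.9 mg iron for $0.85 (total $0.85, still need 10.2 mg).
Take 3 servings of kidney beans: +8.7 mg iron for $2.10 (total $2.95, still need 1.5 mg).
Take 1.364 servings of eggs: +1.5 mg iron for $0.55 (total $3.50, still need 0.0 mg).
Filling from the cheapest source first is optimal under one linear minimum: $3.50.

$3.50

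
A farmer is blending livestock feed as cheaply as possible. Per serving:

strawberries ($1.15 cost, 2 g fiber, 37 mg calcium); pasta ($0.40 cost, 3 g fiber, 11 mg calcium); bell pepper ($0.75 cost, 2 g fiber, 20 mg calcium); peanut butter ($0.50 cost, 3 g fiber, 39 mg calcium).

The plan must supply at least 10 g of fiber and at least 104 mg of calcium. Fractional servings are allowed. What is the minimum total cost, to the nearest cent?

This is a tiny linear program; its minimum lies at a vertex of the feasible set. List the vertices and price them.
strawberries only: max(10/2, 104/37) = 5 servings → $5.75.
pasta only: max(10/3, 104/11) = 9.455 servings → $3.78.
bell pepper only: max(10/2, 104/20) = 5.2 servings → $3.90.
peanut butter only: max(10/3, 104/39) = 3.333 servings → $1.67.
strawberries + pasta with both tight: 2.27 servings and 1.82 servings → $3.34.
strawberries + bell pepper with both tight: 0.2353 servings and 4.765 servings → $3.84.
strawberries + peanut butter: the both-tight solution has a negative serving — not a feasible corner.
pasta + bell pepper: intersection lies outside the first quadrant.
pasta + peanut butter with both tight: 0.9286 servings and 2.405 servings → $1.57.
bell pepper + peanut butter with both tight: 4.333 servings and 0.4444 servings → $3.47.
So the least-cost plan costs $1.57.

$1.57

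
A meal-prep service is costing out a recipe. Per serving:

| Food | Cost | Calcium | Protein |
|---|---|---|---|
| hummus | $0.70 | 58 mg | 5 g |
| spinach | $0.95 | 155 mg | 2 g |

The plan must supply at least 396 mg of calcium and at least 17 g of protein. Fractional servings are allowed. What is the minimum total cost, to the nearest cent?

$3.39

Minimising a linear cost over {calcium ≥ 396, protein ≥ 17, servings ≥ 0} — the optimum is at a vertex, using one or two foods.
hummus only: max(396/58, 17/5) = 6.828 servings → $4.78.
spinach only: max(396/155, 17/2) = 8.5 servings → $8.07.
hummus + spinach with both tight: 2.797 servings and 1.508 servings → $3.39.
The minimum over all feasible corners is $3.39.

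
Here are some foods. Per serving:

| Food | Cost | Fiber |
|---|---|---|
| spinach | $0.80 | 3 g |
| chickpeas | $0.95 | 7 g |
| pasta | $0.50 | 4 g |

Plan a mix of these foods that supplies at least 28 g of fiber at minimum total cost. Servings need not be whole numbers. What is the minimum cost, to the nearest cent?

Cost per g of fiber: pasta $0.1250, chickpeas $0.1357, spinach $0.2667.
With no serving limits, use only pasta: 28 g / 4 g = 7 servings × $0.50 = $3.50.

$3.50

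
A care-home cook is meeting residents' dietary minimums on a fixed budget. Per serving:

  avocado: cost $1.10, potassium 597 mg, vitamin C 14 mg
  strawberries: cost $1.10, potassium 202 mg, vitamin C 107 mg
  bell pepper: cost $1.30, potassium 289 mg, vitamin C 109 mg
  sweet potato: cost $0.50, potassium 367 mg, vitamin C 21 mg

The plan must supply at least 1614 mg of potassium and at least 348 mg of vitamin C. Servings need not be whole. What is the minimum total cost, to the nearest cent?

$4.41

avocado only: max(1614/597, 348/14) = 24.86 servings → $27.34.
strawberries only: max(1614/202, 348/107) = 7.99 servings → $8.79.
bell pepper only: max(1614/289, 348/109) = 5.585 servings → $7.26.
sweet potato only: max(1614/367, 348/21) = 16.57 servings → $8.29.
avocado + strawberries with both tight: 1.677 servings and 3.033 servings → $5.18.
avocado + bell pepper with both tight: 1.235 servings and 3.034 servings → $5.30.
avocado + sweet potato: the both-tight solution has a negative serving — not a feasible corner.
strawberries + bell pepper: the both-tight solution has a negative serving — not a feasible corner.
strawberries + sweet potato with both tight: 2.679 servings and 2.924 servings → $4.41.
bell pepper + sweet potato with both tight: 2.765 servings and 2.221 servings → $4.70.
The minimum over all feasible corners is $4.41.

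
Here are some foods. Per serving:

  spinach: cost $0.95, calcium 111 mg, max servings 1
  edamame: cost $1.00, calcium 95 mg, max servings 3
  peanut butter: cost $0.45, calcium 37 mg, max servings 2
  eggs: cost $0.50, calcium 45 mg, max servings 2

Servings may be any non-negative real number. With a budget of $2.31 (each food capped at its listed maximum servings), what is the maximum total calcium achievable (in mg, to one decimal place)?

240.2 mg

Calcium per dollar: spinach 116.8, edamame 95, eggs 90, peanut butter 82.22.
Take 1 serving of spinach: spends $0.95, +111.0 mg calcium (running total 111.0 mg).
Take 1.36 servings of edamame: spends $1.36, +129.2 mg calcium (running total 240.2 mg).
Greedy by best ratio exhausts the cost allowance optimally: 240.2 mg.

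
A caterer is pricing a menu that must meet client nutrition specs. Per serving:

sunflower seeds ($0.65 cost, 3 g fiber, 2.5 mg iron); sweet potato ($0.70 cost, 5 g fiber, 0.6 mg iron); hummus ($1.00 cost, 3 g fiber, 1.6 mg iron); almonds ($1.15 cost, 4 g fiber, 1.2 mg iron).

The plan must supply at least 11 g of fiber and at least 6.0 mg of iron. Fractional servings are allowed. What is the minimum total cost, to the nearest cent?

An LP optimum is at a vertex; with two nutrient constraints at most two foods are used. Check each candidate.
sunflower seeds only: max(11/3, 6.0/2.5) = 3.667 servings → $2.38.
sweet potato only: max(11/5, 6.0/0.6) = 10 servings → $7.00.
hummus only: max(11/3, 6.0/1.6) = 3.75 servings → $3.75.
almonds only: max(11/4, 6.0/1.2) = 5 servings → $5.75.
sunflower seeds + sweet potato with both tight: 2.187 servings and 0.8879 servings → $2.04.
sunflower seeds + hummus with both tight: 0.1481 servings and 3.519 servings → $3.61.
sunflower seeds + almonds with both tight: 1.688 servings and 1.484 servings → $2.80.
sweet potato + hummus with both targets exact would need a negative amount; discard.
sweet potato + almonds: the both-tight solution has a negative serving — not a feasible corner.
hummus + almonds: the both-tight solution has a negative serving — not a feasible corner.
Cheapest feasible corner: $2.04.

$2.04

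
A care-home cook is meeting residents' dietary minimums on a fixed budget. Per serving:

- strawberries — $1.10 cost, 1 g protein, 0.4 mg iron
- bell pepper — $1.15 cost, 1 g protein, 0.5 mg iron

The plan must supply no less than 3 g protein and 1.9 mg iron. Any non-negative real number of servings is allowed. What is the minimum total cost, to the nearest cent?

Two binding constraints pin down two serving amounts, so the optimal mix uses at most two foods. The candidates are each food alone (scaled to the tighter of protein/iron) and each pair with both constraints tight.
strawberries only: max(3/1, 1.9/0.4) = 4.75 servings → $5.22.
bell pepper only: max(3/1, 1.9/0.5) = 3.8 servings → $4.37.
strawberries + bell pepper with both targets exact would need a negative amount; discard.
Cheapest feasible corner: $4.37.

$4.37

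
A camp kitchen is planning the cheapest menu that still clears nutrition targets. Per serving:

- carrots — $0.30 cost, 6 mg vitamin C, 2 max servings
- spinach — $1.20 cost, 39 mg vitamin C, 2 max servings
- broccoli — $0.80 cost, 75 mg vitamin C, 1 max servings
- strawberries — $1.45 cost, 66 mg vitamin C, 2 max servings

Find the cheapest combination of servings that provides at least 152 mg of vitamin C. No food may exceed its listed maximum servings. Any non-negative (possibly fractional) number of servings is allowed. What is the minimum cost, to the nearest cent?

Cost per mg of vitamin C: broccoli $0.0107, strawberries $0.0220, spinach $0.0308, carrots $0.0500.
Take 1 serving of broccoli: +75.0 mg vitamin C for $0.80 (total $0.80, still need 77.0 mg).
Take 1.167 servings of strawberries: +77.0 mg vitamin C for $1.69 (total $2.49, still need 0.0 mg).
Greedy by cheapest-per-mg is optimal for a single linear constraint, so the minimum cost is $2.49.

$2.49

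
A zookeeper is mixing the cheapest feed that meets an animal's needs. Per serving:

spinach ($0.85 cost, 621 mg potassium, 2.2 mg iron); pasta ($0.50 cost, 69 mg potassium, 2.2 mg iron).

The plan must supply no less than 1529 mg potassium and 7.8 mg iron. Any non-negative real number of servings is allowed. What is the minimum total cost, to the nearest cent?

$2.59

This is a tiny linear program; its minimum lies at a vertex of the feasible set. List the vertices and price them.
spinach only: max(1529/621, 7.8/2.2) = 3.545 servings → $3.01.
pasta only: max(1529/69, 7.8/2.2) = 22.16 servings → $11.08.
spinach + pasta with both tight: 2.327 servings and 1.219 servings → $2.59.
The minimum over all feasible corners is $2.59.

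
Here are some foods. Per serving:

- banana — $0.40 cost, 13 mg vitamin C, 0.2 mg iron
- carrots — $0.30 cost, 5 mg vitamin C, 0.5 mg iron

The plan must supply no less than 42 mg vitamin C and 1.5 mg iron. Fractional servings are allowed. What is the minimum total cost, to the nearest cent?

The cheapest plan sits at a corner of the feasible region — with two constraints it uses at most two foods.
banana only: max(42/13, 1.5/0.2) = 7.5 servings → $3.00.
carrots only: max(42/5, 1.5/0.5) = 8.4 servings → $2.52.
banana + carrots with both tight: 2.455 servings and 2.018 servings → $1.59.
Cheapest feasible corner: $1.59.

$1.59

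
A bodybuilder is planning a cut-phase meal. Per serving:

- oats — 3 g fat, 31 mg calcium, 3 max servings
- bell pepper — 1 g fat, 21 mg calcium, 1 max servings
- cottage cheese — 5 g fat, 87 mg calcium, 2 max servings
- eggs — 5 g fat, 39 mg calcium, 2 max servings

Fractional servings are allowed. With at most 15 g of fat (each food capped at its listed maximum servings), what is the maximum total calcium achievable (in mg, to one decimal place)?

Calcium per g fat: bell pepper 21, cottage cheese 17.4, oats 10.33, eggs 7.8.
Take 1 serving of bell pepper: uses 1 g fat, +21.0 mg calcium (running total 21.0 mg).
Take 2 servings of cottage cheese: uses 10 g fat, +174.0 mg calcium (running total 195.0 mg).
Take 1.333 servings of oats: uses 4 g fat, +41.3 mg calcium (running total 236.3 mg).
Filling greedily by calcium-per-g fat is optimal for one linear limit, giving 236.3 mg.

236.3 mg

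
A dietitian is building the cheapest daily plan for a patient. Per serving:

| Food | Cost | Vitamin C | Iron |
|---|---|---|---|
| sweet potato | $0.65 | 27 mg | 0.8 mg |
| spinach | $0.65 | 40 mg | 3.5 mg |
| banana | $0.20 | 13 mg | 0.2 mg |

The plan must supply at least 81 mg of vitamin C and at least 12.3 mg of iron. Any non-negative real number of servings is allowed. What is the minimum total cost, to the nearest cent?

The cheapest plan sits at a corner of the feasible region — with two constraints it uses at most two foods.
sweet potato only: max(81/27, 12.3/0.8) = 15.38 servings → $9.99.
spinach only: max(81/40, 12.3/3.5) = 3.514 servings → $2.28.
banana only: max(81/13, 12.3/0.2) = 61.5 servings → $12.30.
sweet potato + spinach: intersection lies outside the first quadrant.
sweet potato + banana: intersection lies outside the first quadrant.
spinach + banana: intersection lies outside the first quadrant.
So the least-cost plan costs $2.28.

$2.28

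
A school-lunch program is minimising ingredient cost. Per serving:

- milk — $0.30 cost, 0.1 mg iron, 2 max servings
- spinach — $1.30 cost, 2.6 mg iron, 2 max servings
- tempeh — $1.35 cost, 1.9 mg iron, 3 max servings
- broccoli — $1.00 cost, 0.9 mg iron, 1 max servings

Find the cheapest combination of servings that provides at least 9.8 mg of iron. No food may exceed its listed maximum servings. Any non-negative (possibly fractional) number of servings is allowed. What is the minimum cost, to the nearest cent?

Cost per mg of iron: spinach $0.5000, tempeh $0.7105, broccoli $1.1111, milk $3.0000.
Take 2 servings of spinach: +5.2 mg iron for $2.60 (total $2.60, still need 4.6 mg).
Take 2.421 servings of tempeh: +4.6 mg iron for $3.27 (total $5.87, still need 0.0 mg).
Filling from the cheapest source first is optimal under one linear minimum: $5.87.

$5.87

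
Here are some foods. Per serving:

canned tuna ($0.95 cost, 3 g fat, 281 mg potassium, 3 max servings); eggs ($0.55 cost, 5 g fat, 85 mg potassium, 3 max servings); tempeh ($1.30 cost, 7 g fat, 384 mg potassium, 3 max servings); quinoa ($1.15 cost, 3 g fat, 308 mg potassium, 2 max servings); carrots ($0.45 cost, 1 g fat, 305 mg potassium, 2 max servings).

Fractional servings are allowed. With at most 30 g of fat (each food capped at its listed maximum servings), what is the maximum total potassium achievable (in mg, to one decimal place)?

Potassium per g fat: carrots 305, quinoa 102.7, canned tuna 93.67, tempeh 54.86, eggs 17.
Take 2 servings of carrots: uses 2 g fat, +610.0 mg potassium (running total 610.0 mg).
Take 2 servings of quinoa: uses 6 g fat, +616.0 mg potassium (running total 1226.0 mg).
Take 3 servings of canned tuna: uses 9 g fat, +843.0 mg potassium (running total 2069.0 mg).
Take 1.857 servings of tempeh: uses 13 g fat, +713.1 mg potassium (running total 2782.1 mg).
Greedy by best ratio exhausts the fat allowance optimally: 2782.1 mg.

2782.1 mg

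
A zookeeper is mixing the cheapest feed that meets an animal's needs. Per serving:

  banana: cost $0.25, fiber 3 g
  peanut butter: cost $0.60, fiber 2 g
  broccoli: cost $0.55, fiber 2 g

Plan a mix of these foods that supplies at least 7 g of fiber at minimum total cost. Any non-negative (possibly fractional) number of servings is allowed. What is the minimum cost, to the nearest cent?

$0.58

Cost per g of fiber: banana $0.0833, broccoli $0.2750, peanut butter $0.3000.
With no serving limits, use only banana: 7 g / 3 g = 2.333 servings × $0.25 = $0.58.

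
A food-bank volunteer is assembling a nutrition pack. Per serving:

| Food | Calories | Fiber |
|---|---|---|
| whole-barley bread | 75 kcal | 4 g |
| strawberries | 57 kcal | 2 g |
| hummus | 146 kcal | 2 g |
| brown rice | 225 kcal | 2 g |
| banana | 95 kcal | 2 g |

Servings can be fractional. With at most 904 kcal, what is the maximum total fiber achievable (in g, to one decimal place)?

48.2 g

Fiber per kcal: whole-barley bread 0.05333, strawberries 0.03509, banana 0.02105, hummus 0.0137, brown rice 0.008889.
With no serving limits, spend the whole calories allowance on whole-barley bread: 904 kcal / 75 kcal × 4 g = 48.2 g.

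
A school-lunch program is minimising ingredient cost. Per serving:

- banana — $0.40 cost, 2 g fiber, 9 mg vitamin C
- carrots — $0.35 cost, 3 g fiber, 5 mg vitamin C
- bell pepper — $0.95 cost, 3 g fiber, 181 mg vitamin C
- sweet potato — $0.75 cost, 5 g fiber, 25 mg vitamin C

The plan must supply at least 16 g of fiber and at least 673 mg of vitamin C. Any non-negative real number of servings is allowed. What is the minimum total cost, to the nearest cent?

For a min-cost LP with two ≥-constraints, a basic feasible solution has at most two positive variables.
banana only: max(16/2, 673/9) = 74.78 servings → $29.91.
carrots only: max(16/3, 673/5) = 134.6 servings → $47.11.
bell pepper only: max(16/3, 673/181) = 5.333 servings → $5.07.
sweet potato only: max(16/5, 673/25) = 26.92 servings → $20.19.
banana + carrots: the both-tight solution has a negative serving — not a feasible corner.
banana + bell pepper with both tight: 2.618 servings and 3.588 servings → $4.46.
banana + sweet potato: intersection lies outside the first quadrant.
carrots + bell pepper with both tight: 1.661 servings and 3.672 servings → $4.07.
carrots + sweet potato: the both-tight solution has a negative serving — not a feasible corner.
bell pepper + sweet potato with both tight: 3.572 servings and 1.057 servings → $4.19.
The minimum over all feasible corners is $4.07.

$4.07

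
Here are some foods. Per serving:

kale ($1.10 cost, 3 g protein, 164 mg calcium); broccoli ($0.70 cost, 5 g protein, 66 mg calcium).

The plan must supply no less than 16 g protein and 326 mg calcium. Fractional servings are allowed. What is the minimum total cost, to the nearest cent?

At the optimum either one food covers both requirements or two foods hit both targets exactly; no other combination can be cheaper.
kale only: max(16/3, 326/164) = 5.333 servings → $5.87.
broccoli only: max(16/5, 326/66) = 4.939 servings → $3.46.
kale + broccoli with both tight: 0.9228 servings and 2.646 servings → $2.87.
So the least-cost plan costs $2.87.

$2.87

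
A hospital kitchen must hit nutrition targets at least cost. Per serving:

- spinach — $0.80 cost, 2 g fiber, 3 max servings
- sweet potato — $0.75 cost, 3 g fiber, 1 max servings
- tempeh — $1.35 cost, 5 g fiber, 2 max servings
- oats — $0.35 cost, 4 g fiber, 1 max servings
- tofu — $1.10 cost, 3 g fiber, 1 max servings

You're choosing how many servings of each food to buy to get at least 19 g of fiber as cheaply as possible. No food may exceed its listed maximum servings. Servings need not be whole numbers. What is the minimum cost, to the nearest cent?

Cost per g of fiber: oats $0.0875, sweet potato $0.2500, tempeh $0.2700, tofu $0.3667, spinach $0.4000.
Take 1 serving of oats: +4.0 g fiber for $0.35 (total $0.35, still need 15.0 g).
Take 1 serving of sweet potato: +3.0 g fiber for $0.75 (total $1.10, still need 12.0 g).
Take 2 servings of tempeh: +10.0 g fiber for $2.70 (total $3.80, still need 2.0 g).
Take 0.6667 servings of tofu: +2.0 g fiber for $0.73 (total $4.53, still need 0.0 g).
Filling from the cheapest source first is optimal under one linear minimum: $4.53.

$4.53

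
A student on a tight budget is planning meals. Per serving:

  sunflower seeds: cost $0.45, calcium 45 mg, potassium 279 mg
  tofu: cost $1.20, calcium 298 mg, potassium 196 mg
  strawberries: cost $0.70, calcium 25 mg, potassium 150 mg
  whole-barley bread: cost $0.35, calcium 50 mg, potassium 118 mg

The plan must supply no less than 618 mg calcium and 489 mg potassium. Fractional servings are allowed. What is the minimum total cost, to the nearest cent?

sunflower seeds only: max(618/45, 489/279) = 13.73 servings → $6.18.
tofu only: max(618/298, 489/196) = 2.495 servings → $2.99.
strawberries only: max(618/25, 489/150) = 24.72 servings → $17.30.
whole-barley bread only: max(618/50, 489/118) = 12.36 servings → $4.33.
sunflower seeds + tofu with both tight: 0.3309 servings and 2.024 servings → $2.58.
sunflower seeds + strawberries: intersection lies outside the first quadrant.
sunflower seeds + whole-barley bread: intersection lies outside the first quadrant.
tofu + strawberries with both tight: 2.022 servings and 0.6179 servings → $2.86.
tofu + whole-barley bread with both tight: 1.911 servings and 0.9696 servings → $2.63.
strawberries + whole-barley bread: intersection lies outside the first quadrant.
Cheapest feasible corner: $2.58.

$2.58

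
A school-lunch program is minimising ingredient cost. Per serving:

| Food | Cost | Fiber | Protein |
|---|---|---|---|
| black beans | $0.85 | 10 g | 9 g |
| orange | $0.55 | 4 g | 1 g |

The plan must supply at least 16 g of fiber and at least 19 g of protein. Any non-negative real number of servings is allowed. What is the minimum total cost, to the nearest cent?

$1.79

black beans only: max(16/10, 19/9) = 2.111 servings → $1.79.
orange only: max(16/4, 19/1) = 19 servings → $10.45.
black beans + orange: intersection lies outside the first quadrant.
So the least-cost plan costs $1.79.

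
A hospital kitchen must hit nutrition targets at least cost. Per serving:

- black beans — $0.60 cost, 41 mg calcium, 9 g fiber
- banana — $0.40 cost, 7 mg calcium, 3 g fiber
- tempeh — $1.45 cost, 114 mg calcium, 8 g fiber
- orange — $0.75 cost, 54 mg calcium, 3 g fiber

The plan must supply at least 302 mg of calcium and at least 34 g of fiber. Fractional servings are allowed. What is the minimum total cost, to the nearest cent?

Compare the cost at each extreme point of the feasible region.
black beans only: max(302/41, 34/9) = 7.366 servings → $4.42.
banana only: max(302/7, 34/3) = 43.14 servings → $17.26.
tempeh only: max(302/114, 34/8) = 4.25 servings → $6.16.
orange only: max(302/54, 34/3) = 11.33 servings → $8.50.
black beans + banana: intersection lies outside the first quadrant.
black beans + tempeh with both tight: 2.092 servings and 1.897 servings → $4.01.
black beans + orange with both tight: 2.562 servings and 3.647 servings → $4.27.
banana + tempeh with both tight: 5.105 servings and 2.336 servings → $5.43.
banana + orange with both tight: 6.596 servings and 4.738 servings → $6.19.
tempeh + orange with both targets exact would need a negative amount; discard.
The minimum over all feasible corners is $4.01.

$4.01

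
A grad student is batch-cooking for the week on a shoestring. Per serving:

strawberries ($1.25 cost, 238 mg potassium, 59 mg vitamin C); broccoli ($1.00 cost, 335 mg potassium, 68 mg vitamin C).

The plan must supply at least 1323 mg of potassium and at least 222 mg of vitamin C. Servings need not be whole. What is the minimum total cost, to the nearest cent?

For a min-cost LP with two ≥-constraints, a basic feasible solution has at most two positive variables.
strawberries only: max(1323/238, 222/59) = 5.559 servings → $6.95.
broccoli only: max(1323/335, 222/68) = 3.949 servings → $3.95.
strawberries + broccoli: the both-tight solution has a negative serving — not a feasible corner.
Cheapest feasible corner: $3.95.

$3.95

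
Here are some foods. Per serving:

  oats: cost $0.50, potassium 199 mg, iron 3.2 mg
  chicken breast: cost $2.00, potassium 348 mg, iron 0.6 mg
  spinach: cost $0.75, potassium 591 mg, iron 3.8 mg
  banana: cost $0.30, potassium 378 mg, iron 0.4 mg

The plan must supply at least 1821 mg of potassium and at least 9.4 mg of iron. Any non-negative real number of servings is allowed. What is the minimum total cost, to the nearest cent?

$2.11

oats only: max(1821/199, 9.4/3.2) = 9.151 servings → $4.58.
chicken breast only: max(1821/348, 9.4/0.6) = 15.67 servings → $31.33.
spinach only: max(1821/591, 9.4/3.8) = 3.081 servings → $2.31.
banana only: max(1821/378, 9.4/0.4) = 23.5 servings → $7.05.
oats + chicken breast with both tight: 2.191 servings and 3.98 servings → $9.06.
oats + spinach: the both-tight solution has a negative serving — not a feasible corner.
oats + banana with both tight: 2.5 servings and 3.501 servings → $2.30.
chicken breast + spinach with both tight: 1.41 servings and 2.251 servings → $4.51.
chicken breast + banana: intersection lies outside the first quadrant.
spinach + banana with both tight: 2.354 servings and 1.137 servings → $2.11.
So the least-cost plan costs $2.11.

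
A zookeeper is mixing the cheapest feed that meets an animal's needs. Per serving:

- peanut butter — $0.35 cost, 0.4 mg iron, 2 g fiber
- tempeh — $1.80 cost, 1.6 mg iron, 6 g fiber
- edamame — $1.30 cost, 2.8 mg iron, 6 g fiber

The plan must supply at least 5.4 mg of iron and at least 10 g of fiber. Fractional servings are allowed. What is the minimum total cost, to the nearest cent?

This is a tiny linear program; its minimum lies at a vertex of the feasible set. List the vertices and price them.
peanut butter only: max(5.4/0.4, 10/2) = 13.5 servings → $4.72.
tempeh only: max(5.4/1.6, 10/6) = 3.375 servings → $6.08.
edamame only: max(5.4/2.8, 10/6) = 1.929 servings → $2.51.
peanut butter + tempeh with both targets exact would need a negative amount; discard.
peanut butter + edamame with both targets exact would need a negative amount; discard.
tempeh + edamame: intersection lies outside the first quadrant.
So the least-cost plan costs $2.51.

$2.51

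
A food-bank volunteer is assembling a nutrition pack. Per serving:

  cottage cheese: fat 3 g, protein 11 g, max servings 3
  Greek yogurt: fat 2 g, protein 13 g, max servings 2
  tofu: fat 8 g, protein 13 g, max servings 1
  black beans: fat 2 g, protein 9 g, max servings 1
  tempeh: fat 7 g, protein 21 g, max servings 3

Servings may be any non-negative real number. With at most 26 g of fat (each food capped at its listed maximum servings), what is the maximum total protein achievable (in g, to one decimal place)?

Protein per g fat: Greek yogurt 6.5, black beans 4.5, cottage cheese 3.667, tempeh 3, tofu 1.625.
Take 2 servings of Greek yogurt: uses 4 g fat, +26.0 g protein (running total 26.0 g).
Take 1 serving of black beans: uses 2 g fat, +9.0 g protein (running total 35.0 g).
Take 3 servings of cottage cheese: uses 9 g fat, +33.0 g protein (running total 68.0 g).
Take 1.571 servings of tempeh: uses 11 g fat, +33.0 g protein (running total 101.0 g).
Greedy by best ratio exhausts the fat allowance optimally: 101.0 g.

101.0 g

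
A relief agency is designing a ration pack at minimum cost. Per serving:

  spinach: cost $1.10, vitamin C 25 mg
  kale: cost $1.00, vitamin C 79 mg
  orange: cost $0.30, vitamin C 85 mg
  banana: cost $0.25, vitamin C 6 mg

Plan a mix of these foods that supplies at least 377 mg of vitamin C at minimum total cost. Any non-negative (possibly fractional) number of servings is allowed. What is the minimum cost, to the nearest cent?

$1.33

Cost per mg of vitamin C: orange $0.0035, kale $0.0127, banana $0.0417, spinach $0.0440.
With no serving limits, use only orange: 377 mg / 85 mg = 4.435 servings × $0.30 = $1.33.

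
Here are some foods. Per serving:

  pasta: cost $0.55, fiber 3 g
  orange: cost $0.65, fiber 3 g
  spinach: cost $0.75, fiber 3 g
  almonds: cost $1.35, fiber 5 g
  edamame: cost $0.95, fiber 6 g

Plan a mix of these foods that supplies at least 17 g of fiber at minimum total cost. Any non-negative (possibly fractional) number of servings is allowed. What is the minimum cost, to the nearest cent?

Cost per g of fiber: edamame $0.1583, pasta $0.1833, orange $0.2167, spinach $0.2500, almonds $0.2700.
With no serving limits, use only edamame: 17 g / 6 g = 2.833 servings × $0.95 = $2.69.

$2.69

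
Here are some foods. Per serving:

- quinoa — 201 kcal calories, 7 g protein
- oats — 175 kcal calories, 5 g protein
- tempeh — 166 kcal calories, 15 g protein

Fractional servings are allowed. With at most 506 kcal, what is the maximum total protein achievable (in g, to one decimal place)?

Protein per kcal: tempeh 0.09036, quinoa 0.03483, oats 0.02857.
With no serving limits, spend the whole calories allowance on tempeh: 506 kcal / 166 kcal × 15 g = 45.7 g.

45.7 g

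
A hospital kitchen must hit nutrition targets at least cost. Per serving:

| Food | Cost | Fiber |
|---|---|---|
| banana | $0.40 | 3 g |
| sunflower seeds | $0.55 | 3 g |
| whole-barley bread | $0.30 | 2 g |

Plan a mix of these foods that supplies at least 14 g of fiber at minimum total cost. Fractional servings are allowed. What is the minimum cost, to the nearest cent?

Cost per g of fiber: banana $0.1333, whole-barley bread $0.1500, sunflower seeds $0.1833.
With no serving limits, use only banana: 14 g / 3 g = 4.667 servings × $0.40 = $1.87.

$1.87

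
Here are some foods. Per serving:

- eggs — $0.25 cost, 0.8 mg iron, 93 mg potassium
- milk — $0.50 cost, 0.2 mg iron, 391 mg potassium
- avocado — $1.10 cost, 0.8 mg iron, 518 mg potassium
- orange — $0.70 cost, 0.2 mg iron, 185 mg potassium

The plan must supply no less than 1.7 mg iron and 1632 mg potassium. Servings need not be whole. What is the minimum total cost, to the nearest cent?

$2.24

Compare the cost at each extreme point of the feasible region.
eggs only: max(1.7/0.8, 1632/93) = 17.55 servings → $4.39.
milk only: max(1.7/0.2, 1632/391) = 8.5 servings → $4.25.
avocado only: max(1.7/0.8, 1632/518) = 3.151 servings → $3.47.
orange only: max(1.7/0.2, 1632/185) = 8.822 servings → $6.18.
eggs + milk with both tight: 1.15 servings and 3.9 servings → $2.24.
eggs + avocado: the both-tight solution has a negative serving — not a feasible corner.
eggs + orange with both targets exact would need a negative amount; discard.
milk + avocado with both tight: 2.032 servings and 1.617 servings → $2.79.
milk + orange with both tight: 0.2888 servings and 8.211 servings → $5.89.
avocado + orange: the both-tight solution has a negative serving — not a feasible corner.
The minimum over all feasible corners is $2.24.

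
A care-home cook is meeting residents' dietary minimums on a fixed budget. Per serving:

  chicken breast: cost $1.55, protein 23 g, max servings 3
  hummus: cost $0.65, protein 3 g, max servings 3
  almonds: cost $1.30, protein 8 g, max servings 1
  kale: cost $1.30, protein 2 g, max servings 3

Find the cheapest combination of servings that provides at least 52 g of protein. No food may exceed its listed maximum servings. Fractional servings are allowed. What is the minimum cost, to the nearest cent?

Cost per g of protein: chicken breast $0.0674, almonds $0.1625, hummus $0.2167, kale $0.6500.
Take 2.261 servings of chicken breast: +52.0 g protein for $3.50 (total $3.50, still need 0.0 g).
Filling from the cheapest source first is optimal under one linear minimum: $3.50.

$3.50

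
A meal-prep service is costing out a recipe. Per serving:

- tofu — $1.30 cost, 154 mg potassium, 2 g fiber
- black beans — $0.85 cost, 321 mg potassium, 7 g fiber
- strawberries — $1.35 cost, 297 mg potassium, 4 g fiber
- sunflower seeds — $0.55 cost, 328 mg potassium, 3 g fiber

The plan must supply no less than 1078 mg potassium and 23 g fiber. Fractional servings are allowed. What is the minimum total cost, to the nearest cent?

$2.82

Check every corner: each single food scaled to meet both minima, and each pair solved so both constraints bind.
tofu only: max(1078/154, 23/2) = 11.5 servings → $14.95.
black beans only: max(1078/321, 23/7) = 3.358 servings → $2.85.
strawberries only: max(1078/297, 23/4) = 5.75 servings → $7.76.
sunflower seeds only: max(1078/328, 23/3) = 7.667 servings → $4.22.
tofu + black beans with both tight: 0.3739 servings and 3.179 servings → $3.19.
tofu + strawberries: intersection lies outside the first quadrant.
tofu + sunflower seeds: intersection lies outside the first quadrant.
black beans + strawberries with both tight: 3.169 servings and 0.205 servings → $2.97.
black beans + sunflower seeds with both tight: 3.233 servings and 0.1223 servings → $2.82.
strawberries + sunflower seeds: the both-tight solution has a negative serving — not a feasible corner.
So the least-cost plan costs $2.82.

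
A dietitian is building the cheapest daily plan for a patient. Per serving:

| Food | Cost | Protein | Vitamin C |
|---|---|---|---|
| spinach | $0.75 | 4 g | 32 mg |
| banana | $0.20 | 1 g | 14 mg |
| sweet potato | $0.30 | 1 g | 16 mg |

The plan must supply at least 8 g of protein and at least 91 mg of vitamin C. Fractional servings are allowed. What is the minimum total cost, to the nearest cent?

spinach only: max(8/4, 91/32) = 2.844 servings → $2.13.
banana only: max(8/1, 91/14) = 8 servings → $1.60.
sweet potato only: max(8/1, 91/16) = 8 servings → $2.40.
spinach + banana with both tight: 0.875 servings and 4.5 servings → $1.56.
spinach + sweet potato with both tight: 1.156 servings and 3.375 servings → $1.88.
banana + sweet potato: the both-tight solution has a negative serving — not a feasible corner.
Cheapest feasible corner: $1.56.

$1.56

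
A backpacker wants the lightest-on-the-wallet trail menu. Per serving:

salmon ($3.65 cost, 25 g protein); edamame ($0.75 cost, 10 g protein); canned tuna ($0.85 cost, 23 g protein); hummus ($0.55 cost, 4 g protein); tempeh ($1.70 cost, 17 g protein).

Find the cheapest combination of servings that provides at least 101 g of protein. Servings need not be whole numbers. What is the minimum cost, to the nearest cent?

$3.73

Cost per g of protein: canned tuna $0.0370, edamame $0.0750, tempeh $0.1000, hummus $0.1375, salmon $0.1460.
With no serving limits, use only canned tuna: 101 g / 23 g = 4.391 servings × $0.85 = $3.73.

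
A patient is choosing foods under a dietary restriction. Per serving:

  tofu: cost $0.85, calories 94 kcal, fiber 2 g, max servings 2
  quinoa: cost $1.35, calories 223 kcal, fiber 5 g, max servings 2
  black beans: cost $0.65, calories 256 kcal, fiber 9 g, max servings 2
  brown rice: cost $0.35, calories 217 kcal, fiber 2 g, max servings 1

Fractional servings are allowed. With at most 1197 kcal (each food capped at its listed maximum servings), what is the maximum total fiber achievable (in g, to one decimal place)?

Fiber per kcal: black beans 0.03516, quinoa 0.02242, tofu 0.02128, brown rice 0.009217.
Take 2 servings of black beans: uses 512 kcal, +18.0 g fiber (running total 18.0 g).
Take 2 servings of quinoa: uses 446 kcal, +10.0 g fiber (running total 28.0 g).
Take 2 servings of tofu: uses 188 kcal, +4.0 g fiber (running total 32.0 g).
Take 0.235 servings of brown rice: uses 51 kcal, +0.5 g fiber (running total 32.5 g).
Greedy by best ratio exhausts the calories allowance optimally: 32.5 g.

32.5 g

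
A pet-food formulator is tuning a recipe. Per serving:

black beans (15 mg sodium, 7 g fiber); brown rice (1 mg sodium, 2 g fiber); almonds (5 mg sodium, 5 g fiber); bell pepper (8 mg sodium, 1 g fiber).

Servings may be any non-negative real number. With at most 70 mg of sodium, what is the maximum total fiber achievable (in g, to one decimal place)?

Fiber per mg sodium: brown rice 2, almonds 1, black beans 0.4667, bell pepper 0.125.
With no serving limits, spend the whole sodium allowance on brown rice: 70 mg / 1 mg × 2 g = 140.0 g.

140.0 g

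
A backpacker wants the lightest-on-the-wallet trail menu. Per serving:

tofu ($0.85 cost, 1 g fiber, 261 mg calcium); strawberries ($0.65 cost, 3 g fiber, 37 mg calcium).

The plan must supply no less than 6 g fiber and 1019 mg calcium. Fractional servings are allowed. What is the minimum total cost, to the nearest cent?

$3.71

Minimising a linear cost over {fiber ≥ 6, calcium ≥ 1019, servings ≥ 0} — the optimum is at a vertex, using one or two foods.
tofu only: max(6/1, 1019/261) = 6 servings → $5.10.
strawberries only: max(6/3, 1019/37) = 27.54 servings → $17.90.
tofu + strawberries with both tight: 3.8 servings and 0.7332 servings → $3.71.
So the least-cost plan costs $3.71.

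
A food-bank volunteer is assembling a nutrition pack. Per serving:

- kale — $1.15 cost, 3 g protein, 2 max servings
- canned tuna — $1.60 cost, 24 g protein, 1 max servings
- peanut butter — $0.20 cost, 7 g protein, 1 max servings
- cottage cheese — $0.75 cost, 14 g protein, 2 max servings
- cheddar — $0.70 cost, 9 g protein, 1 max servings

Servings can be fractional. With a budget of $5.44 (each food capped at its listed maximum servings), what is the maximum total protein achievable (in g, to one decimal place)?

71.8 g

Protein per dollar: peanut butter 35, cottage cheese 18.67, canned tuna 15, cheddar 12.86, kale 2.609.
Take 1 serving of peanut butter: spends $0.20, +7.0 g protein (running total 7.0 g).
Take 2 servings of cottage cheese: spends $1.50, +28.0 g protein (running total 35.0 g).
Take 1 serving of canned tuna: spends $1.60, +24.0 g protein (running total 59.0 g).
Take 1 serving of cheddar: spends $0.70, +9.0 g protein (running total 68.0 g).
Take 1.252 servings of kale: spends $1.44, +3.8 g protein (running total 71.8 g).
Greedy by best ratio exhausts the cost allowance optimally: 71.8 g.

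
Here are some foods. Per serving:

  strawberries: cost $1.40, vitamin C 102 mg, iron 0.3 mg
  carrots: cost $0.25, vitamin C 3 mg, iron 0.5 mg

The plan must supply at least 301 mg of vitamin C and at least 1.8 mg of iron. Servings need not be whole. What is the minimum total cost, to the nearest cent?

$4.52

Check every corner: each single food scaled to meet both minima, and each pair solved so both constraints bind.
strawberries only: max(301/102, 1.8/0.3) = 6 servings → $8.40.
carrots only: max(301/3, 1.8/0.5) = 100.3 servings → $25.08.
strawberries + carrots with both tight: 2.896 servings and 1.862 servings → $4.52.
The minimum over all feasible corners is $4.52.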